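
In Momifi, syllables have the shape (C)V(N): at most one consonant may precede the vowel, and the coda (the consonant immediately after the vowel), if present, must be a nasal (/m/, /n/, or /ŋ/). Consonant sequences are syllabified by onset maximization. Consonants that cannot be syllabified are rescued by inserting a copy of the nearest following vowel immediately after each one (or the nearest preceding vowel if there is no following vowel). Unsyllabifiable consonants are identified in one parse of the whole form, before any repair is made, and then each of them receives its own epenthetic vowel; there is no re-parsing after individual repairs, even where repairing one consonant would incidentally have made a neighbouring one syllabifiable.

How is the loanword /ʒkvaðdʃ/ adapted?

ʒakavaðadaʃa

The consonants /ʒ/, /k/, /ð/, /d/, /ʃ/ cannot be parsed into a legal (C)V(N) syllable (only a nasal (/m/, /n/, or /ŋ/) is licensed in coda position; onsets are limited to one consonant).
Inserting the epenthetic vowel yields /ʒ/ → /ʒa/, /k/ → /ka/, /ð/ → /ða/, /d/ → /da/, /ʃ/ → /ʃa/.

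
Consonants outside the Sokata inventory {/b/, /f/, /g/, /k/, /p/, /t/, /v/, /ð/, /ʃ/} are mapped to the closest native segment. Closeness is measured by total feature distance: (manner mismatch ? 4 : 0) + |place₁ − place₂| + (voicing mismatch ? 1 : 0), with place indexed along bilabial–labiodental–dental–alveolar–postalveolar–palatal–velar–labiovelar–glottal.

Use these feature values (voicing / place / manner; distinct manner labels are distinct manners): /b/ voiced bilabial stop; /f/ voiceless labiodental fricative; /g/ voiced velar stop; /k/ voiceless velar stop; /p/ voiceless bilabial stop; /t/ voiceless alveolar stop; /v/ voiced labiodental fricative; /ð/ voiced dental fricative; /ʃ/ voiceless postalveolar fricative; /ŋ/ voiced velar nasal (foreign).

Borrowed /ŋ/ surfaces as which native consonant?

/g/ is closest: manner differs (nasal→stop, +4), place distance 0 (velar→velar), same voicing; total 4. Next closest is /k/ at distance 5.

g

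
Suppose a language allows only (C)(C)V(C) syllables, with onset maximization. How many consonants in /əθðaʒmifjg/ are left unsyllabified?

2

Syllabifying with onset maximization leaves /j/, /g/ stranded (at most one coda consonant is licensed; onsets may contain at most 2 consonants).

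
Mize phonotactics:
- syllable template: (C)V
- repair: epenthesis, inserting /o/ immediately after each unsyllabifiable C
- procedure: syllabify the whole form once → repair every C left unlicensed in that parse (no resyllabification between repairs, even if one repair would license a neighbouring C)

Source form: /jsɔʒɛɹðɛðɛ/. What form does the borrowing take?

josɔʒɛɹoðɛðɛ

The consonants /j/, /ɹ/ cannot be parsed into a legal (C)V syllable (no codas are permitted; onsets are limited to one consonant).
Epenthesis after each stranded consonant: /j/ → /jo/, /ɹ/ → /ɹo/.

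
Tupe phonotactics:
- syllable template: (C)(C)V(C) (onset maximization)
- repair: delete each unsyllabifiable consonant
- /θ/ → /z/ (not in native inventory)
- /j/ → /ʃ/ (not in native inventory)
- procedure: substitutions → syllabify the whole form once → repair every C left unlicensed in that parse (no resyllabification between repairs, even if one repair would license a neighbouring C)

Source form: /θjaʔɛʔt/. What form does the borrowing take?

Substitution: /θ/ → /z/, /j/ → /ʃ/, giving /zʃaʔɛʔt/.
Under (C)(C)V(C), the unsyllabifiable consonants are /t/ (at most one coda consonant is licensed; onsets may contain at most 2 consonants).
Deletion applies to /t/.

zʃaʔɛʔ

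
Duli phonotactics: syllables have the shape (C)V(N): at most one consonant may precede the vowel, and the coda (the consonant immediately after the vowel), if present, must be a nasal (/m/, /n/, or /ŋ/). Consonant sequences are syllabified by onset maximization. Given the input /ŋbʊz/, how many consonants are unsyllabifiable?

The consonants /ŋ/, /z/ cannot be parsed into a legal (C)V(N) syllable (only a nasal (/m/, /n/, or /ŋ/) is licensed in coda position; onsets are limited to one consonant).

2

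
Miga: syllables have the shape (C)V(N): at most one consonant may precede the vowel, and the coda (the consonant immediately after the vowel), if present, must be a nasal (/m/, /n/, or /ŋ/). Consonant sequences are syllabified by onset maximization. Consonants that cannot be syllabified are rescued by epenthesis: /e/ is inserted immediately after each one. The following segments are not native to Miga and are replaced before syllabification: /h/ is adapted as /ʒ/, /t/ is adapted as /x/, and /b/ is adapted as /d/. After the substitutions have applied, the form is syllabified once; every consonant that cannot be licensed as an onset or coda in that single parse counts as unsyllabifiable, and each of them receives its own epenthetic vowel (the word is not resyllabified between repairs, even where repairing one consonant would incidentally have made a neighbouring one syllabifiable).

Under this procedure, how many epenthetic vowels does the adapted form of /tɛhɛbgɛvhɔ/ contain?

After substitution the input is /xɛʒɛdgɛvʒɔ/.
The unsyllabifiable consonants are /d/, /v/; each receives one epenthetic vowel.

2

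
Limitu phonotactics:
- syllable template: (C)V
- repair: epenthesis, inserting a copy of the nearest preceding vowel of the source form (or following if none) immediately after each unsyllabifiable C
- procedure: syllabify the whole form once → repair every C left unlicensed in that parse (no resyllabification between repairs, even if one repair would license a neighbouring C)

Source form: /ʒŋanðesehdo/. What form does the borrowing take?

ʒaŋanaðesehedo

The consonants /ʒ/, /n/, /h/ cannot be parsed into a legal (C)V syllable (no codas are permitted; onsets are limited to one consonant).
Inserting the epenthetic vowel yields /ʒ/ → /ʒa/, /n/ → /na/, /h/ → /he/.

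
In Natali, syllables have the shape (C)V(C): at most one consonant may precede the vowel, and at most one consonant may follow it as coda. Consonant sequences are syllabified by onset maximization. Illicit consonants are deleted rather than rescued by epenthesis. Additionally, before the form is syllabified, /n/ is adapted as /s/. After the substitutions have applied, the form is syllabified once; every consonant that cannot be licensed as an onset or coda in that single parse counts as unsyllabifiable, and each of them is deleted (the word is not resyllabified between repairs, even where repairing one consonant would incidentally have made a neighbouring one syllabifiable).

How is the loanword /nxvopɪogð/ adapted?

vopɪog

Substitution: /n/ → /s/, giving /sxvopɪogð/.
Syllabifying with onset maximization leaves /s/, /x/, /ð/ stranded (at most one coda consonant is licensed; onsets are limited to one consonant).
Each unlicensed consonant is deleted: /s/, /x/, /ð/.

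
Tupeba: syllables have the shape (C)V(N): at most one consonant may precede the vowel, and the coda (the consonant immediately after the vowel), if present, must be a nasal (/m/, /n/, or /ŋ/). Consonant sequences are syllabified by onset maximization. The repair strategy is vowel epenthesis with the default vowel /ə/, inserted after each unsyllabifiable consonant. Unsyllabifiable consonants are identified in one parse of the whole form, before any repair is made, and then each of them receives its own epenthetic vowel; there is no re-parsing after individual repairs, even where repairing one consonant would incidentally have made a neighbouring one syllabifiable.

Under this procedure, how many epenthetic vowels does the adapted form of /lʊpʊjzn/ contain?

3

The unsyllabifiable consonants are /j/, /z/, /n/; each receives one epenthetic vowel.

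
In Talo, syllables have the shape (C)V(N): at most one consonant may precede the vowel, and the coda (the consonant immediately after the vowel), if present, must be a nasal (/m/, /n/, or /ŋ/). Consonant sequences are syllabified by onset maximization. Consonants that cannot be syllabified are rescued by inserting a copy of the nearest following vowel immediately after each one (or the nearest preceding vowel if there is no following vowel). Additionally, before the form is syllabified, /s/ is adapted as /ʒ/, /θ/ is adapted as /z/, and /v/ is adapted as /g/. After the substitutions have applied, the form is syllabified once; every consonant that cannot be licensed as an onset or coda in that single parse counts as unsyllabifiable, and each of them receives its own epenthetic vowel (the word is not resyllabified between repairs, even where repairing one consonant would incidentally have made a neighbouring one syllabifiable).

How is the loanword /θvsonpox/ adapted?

Substitution: /θ/ → /z/, /v/ → /g/, /s/ → /ʒ/, giving /zgʒonpox/.
The consonants /z/, /g/, /x/ cannot be parsed into a legal (C)V(N) syllable (only a nasal (/m/, /n/, or /ŋ/) is licensed in coda position; onsets are limited to one consonant).
Epenthesis after each stranded consonant: /z/ → /zo/, /g/ → /go/, /x/ → /xo/.

zogoʒonpoxo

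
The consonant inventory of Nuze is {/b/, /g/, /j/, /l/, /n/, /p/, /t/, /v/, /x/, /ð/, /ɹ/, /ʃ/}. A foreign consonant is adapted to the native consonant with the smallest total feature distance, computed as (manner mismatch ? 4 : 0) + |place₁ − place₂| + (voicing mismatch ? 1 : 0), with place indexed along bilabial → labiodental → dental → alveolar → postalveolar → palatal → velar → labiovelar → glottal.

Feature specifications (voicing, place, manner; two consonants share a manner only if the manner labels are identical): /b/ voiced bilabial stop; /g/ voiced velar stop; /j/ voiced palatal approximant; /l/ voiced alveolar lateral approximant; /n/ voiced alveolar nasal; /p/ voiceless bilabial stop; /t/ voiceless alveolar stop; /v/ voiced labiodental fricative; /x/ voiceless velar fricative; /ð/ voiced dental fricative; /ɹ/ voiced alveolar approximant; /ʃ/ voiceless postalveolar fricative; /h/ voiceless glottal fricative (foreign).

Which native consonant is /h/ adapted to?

/x/ is closest: same manner (fricative), place distance 2 (glottal→velar), same voicing; total 2. Next closest is /ʃ/ at distance 4.

x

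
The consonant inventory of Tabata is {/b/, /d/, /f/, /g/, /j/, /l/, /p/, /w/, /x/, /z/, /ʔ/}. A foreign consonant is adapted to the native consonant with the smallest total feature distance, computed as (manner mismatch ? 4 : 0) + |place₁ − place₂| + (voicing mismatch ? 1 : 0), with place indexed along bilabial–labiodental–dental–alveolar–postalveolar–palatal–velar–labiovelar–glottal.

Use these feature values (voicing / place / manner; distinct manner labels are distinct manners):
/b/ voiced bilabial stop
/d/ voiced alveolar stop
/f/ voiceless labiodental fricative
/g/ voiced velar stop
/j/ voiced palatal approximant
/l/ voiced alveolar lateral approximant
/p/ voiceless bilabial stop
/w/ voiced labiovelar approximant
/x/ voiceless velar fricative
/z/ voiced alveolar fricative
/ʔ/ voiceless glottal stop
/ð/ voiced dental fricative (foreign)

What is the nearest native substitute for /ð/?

/z/ is closest: same manner (fricative), place distance 1 (dental→alveolar), same voicing; total 1. Next closest is /f/ at distance 2.

z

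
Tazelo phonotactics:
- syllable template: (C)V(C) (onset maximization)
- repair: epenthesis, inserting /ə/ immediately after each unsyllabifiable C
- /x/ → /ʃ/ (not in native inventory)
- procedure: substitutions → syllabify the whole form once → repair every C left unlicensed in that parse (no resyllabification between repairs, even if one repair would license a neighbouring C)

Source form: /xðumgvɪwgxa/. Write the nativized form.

ʃəðumgəvɪwgəʃa

Substitution: /x/ → /ʃ/, giving /ʃðumgvɪwgʃa/.
Under (C)V(C), the unsyllabifiable consonants are /ʃ/, /g/, /g/ (at most one coda consonant is licensed; onsets are limited to one consonant).
Inserting the epenthetic vowel yields /ʃ/ → /ʃə/, /g/ → /gə/, /g/ → /gə/.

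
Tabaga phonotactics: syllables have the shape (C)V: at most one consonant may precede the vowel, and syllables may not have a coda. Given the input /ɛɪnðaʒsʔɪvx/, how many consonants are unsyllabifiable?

Syllabifying with onset maximization leaves /n/, /ʒ/, /s/, /v/, /x/ stranded (no codas are permitted; onsets are limited to one consonant).

5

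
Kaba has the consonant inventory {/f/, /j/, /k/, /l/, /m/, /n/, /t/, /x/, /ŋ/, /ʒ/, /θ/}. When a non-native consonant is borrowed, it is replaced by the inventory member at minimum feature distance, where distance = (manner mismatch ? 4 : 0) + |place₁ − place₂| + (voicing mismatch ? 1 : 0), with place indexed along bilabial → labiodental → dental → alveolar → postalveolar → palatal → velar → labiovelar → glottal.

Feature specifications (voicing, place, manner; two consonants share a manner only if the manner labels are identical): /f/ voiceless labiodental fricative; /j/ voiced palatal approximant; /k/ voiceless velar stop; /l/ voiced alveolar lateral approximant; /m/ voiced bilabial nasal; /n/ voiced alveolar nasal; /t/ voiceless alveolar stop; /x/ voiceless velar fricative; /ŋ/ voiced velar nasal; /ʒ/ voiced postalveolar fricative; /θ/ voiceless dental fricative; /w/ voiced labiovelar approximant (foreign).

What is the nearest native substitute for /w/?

j

/j/ is closest: same manner (approximant), place distance 2 (labiovelar→palatal), same voicing; total 2. Next closest is /ŋ/ at distance 5.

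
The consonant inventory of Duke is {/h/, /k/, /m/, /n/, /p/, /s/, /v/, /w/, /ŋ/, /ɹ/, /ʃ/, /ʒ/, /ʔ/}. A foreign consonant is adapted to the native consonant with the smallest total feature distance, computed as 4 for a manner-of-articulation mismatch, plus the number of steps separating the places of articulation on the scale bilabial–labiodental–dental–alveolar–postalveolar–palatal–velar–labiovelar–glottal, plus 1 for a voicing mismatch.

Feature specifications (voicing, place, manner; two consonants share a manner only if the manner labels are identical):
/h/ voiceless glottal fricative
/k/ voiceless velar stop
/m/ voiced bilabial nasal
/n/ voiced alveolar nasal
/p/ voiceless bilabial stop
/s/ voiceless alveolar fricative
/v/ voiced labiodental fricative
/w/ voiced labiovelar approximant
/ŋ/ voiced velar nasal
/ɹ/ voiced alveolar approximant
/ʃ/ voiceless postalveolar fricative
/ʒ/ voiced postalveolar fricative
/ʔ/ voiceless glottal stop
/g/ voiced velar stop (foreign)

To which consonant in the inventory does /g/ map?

/k/ is closest: same manner (stop), place distance 0 (velar→velar), voicing differs (+1); total 1. Next closest is /ʔ/ at distance 3.

k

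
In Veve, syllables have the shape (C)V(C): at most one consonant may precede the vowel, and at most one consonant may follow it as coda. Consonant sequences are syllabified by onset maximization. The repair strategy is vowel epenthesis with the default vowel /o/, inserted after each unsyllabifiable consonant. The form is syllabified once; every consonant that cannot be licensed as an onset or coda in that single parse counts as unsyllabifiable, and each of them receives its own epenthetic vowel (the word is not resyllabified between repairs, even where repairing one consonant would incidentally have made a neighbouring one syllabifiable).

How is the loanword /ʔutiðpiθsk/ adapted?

Syllabifying with onset maximization leaves /s/, /k/ stranded (at most one coda consonant is licensed; onsets are limited to one consonant).
Each unlicensed consonant becomes the onset of a new syllable: /s/ → /so/, /k/ → /ko/.

ʔutiðpiθsoko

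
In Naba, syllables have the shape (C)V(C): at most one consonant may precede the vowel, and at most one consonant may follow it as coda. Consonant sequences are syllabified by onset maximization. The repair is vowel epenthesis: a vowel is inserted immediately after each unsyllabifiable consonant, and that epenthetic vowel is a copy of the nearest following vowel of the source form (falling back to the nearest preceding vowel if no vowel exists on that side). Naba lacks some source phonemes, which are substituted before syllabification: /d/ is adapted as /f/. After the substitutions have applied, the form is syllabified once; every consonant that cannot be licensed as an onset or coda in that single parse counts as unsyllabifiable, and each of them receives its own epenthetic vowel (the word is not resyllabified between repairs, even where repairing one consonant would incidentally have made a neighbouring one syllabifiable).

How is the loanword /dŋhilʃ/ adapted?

fiŋihilʃi

Substitution: /d/ → /f/, giving /fŋhilʃ/.
Syllabifying with onset maximization leaves /f/, /ŋ/, /ʃ/ stranded (at most one coda consonant is licensed; onsets are limited to one consonant).
Epenthesis after each stranded consonant: /f/ → /fi/, /ŋ/ → /ŋi/, /ʃ/ → /ʃi/.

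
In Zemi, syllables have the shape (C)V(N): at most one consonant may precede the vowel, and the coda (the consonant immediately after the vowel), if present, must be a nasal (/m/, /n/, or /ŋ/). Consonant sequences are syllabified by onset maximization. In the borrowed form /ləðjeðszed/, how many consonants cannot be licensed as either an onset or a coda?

4

Syllabifying with onset maximization leaves /ð/, /ð/, /s/, /d/ stranded (only a nasal (/m/, /n/, or /ŋ/) is licensed in coda position; onsets are limited to one consonant).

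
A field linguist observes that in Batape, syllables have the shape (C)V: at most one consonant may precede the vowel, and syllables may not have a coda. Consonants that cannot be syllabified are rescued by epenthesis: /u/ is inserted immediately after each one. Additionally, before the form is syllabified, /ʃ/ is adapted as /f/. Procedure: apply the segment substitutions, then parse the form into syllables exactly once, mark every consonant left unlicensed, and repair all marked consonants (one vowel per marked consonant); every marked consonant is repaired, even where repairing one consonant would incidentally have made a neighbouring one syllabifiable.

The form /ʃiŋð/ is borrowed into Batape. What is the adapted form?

Substitution: /ʃ/ → /f/, giving /fiŋð/.
The consonants /ŋ/, /ð/ cannot be parsed into a legal (C)V syllable (no codas are permitted; onsets are limited to one consonant).
Epenthesis after each stranded consonant: /ŋ/ → /ŋu/, /ð/ → /ðu/.

fiŋuðu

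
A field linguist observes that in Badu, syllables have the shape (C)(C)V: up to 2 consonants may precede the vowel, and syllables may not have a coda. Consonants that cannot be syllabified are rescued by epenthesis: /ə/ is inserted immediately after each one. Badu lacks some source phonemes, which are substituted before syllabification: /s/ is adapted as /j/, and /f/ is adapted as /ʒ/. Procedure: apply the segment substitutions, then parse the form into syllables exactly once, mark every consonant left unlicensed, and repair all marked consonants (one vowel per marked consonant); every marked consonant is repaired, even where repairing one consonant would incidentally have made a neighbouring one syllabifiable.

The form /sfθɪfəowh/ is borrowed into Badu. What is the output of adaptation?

jəʒθɪʒəowəhə

Substitution: /s/ → /j/, /f/ → /ʒ/, giving /jʒθɪʒəowh/.
Under (C)(C)V, the unsyllabifiable consonants are /j/, /w/, /h/ (no codas are permitted; onsets may contain at most 2 consonants).
Epenthesis after each stranded consonant: /j/ → /jə/, /w/ → /wə/, /h/ → /hə/.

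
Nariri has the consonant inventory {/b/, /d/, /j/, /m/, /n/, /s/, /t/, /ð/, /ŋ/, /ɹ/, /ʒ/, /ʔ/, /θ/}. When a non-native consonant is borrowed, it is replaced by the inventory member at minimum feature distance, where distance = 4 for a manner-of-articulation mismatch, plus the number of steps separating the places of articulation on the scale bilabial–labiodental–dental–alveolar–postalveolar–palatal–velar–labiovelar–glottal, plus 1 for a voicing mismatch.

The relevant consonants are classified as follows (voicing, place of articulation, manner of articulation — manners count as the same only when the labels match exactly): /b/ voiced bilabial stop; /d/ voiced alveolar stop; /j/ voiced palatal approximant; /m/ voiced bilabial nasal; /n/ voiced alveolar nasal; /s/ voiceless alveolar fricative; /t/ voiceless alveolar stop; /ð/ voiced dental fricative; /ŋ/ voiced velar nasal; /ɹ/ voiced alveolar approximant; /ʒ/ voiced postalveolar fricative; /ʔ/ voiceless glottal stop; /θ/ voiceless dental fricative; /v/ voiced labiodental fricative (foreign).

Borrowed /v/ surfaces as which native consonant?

/ð/ is closest: same manner (fricative), place distance 1 (labiodental→dental), same voicing; total 1. Next closest is /θ/ at distance 2.

ð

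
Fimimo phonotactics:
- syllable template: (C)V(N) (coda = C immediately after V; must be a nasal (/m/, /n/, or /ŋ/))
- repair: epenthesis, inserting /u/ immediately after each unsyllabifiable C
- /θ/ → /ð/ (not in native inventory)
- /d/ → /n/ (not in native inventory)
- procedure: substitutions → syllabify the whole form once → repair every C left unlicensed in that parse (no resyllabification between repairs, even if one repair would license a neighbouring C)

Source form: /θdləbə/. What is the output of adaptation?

Substitution: /θ/ → /ð/, /d/ → /n/, giving /ðnləbə/.
The consonants /ð/, /n/ cannot be parsed into a legal (C)V(N) syllable (only a nasal (/m/, /n/, or /ŋ/) is licensed in coda position; onsets are limited to one consonant).
Each unlicensed consonant becomes the onset of a new syllable: /ð/ → /ðu/, /n/ → /nu/.

ðunuləbə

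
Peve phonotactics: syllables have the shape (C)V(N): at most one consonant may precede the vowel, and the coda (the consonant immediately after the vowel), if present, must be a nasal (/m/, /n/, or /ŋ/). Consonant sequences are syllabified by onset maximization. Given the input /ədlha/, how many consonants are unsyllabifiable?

Under (C)V(N), the unsyllabifiable consonants are /d/, /l/ (only a nasal (/m/, /n/, or /ŋ/) is licensed in coda position; onsets are limited to one consonant).

2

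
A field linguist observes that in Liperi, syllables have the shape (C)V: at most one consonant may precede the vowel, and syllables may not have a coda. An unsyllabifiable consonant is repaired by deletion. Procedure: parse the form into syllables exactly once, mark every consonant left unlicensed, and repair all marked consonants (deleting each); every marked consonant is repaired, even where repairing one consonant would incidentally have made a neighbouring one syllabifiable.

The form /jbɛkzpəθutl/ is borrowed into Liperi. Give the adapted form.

bɛpəθu

Syllabifying with onset maximization leaves /j/, /k/, /z/, /t/, /l/ stranded (no codas are permitted; onsets are limited to one consonant).
Deleting the stranded consonants removes /j/, /k/, /z/, /t/, /l/.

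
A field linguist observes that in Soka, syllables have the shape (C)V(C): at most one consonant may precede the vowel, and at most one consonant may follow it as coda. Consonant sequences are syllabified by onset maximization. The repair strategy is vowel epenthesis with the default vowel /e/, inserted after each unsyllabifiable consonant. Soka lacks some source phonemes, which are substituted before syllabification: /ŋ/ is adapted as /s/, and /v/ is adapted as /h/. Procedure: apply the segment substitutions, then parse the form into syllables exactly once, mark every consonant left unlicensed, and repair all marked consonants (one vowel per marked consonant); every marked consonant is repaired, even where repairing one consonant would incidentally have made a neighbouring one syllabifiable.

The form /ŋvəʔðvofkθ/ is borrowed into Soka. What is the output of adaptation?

sehəʔðehofkeθe

Substitution: /ŋ/ → /s/, /v/ → /h/, giving /shəʔðhofkθ/.
The consonants /s/, /ð/, /k/, /θ/ cannot be parsed into a legal (C)V(C) syllable (at most one coda consonant is licensed; onsets are limited to one consonant).
Epenthesis after each stranded consonant: /s/ → /se/, /ð/ → /ðe/, /k/ → /ke/, /θ/ → /θe/.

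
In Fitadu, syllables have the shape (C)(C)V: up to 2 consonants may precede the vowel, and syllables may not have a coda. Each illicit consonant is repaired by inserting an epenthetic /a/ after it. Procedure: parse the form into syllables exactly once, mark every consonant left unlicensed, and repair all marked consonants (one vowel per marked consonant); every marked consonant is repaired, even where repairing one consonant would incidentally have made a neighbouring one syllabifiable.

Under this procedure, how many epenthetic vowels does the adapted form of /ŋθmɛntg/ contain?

4

The unsyllabifiable consonants are /ŋ/, /n/, /t/, /g/; each receives one epenthetic vowel.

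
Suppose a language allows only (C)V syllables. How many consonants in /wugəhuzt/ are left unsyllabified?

The consonants /z/, /t/ cannot be parsed into a legal (C)V syllable (no codas are permitted; onsets are limited to one consonant).

2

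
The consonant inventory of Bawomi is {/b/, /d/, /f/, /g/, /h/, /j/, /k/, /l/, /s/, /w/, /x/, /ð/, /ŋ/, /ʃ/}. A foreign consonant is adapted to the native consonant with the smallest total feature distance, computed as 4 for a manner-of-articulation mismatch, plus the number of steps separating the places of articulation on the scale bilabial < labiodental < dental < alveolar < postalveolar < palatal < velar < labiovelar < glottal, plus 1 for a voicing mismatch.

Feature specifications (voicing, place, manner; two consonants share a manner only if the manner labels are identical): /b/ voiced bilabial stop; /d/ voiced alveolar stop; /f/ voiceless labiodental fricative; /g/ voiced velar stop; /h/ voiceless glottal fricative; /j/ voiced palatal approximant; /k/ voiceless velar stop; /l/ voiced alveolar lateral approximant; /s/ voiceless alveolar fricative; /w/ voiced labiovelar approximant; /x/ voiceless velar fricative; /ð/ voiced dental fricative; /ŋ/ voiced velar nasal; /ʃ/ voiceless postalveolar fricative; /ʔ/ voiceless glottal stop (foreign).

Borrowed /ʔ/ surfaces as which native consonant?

k

/k/ is closest: same manner (stop), place distance 2 (glottal→velar), same voicing; total 2. Next closest is /g/ at distance 3.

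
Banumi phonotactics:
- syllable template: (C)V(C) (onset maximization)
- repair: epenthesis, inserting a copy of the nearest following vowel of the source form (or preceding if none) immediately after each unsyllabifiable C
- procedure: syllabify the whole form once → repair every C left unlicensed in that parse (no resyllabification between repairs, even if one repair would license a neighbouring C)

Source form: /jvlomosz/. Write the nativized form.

Under (C)V(C), the unsyllabifiable consonants are /j/, /v/, /z/ (at most one coda consonant is licensed; onsets are limited to one consonant).
Epenthesis after each stranded consonant: /j/ → /jo/, /v/ → /vo/, /z/ → /zo/.

jovolomoszo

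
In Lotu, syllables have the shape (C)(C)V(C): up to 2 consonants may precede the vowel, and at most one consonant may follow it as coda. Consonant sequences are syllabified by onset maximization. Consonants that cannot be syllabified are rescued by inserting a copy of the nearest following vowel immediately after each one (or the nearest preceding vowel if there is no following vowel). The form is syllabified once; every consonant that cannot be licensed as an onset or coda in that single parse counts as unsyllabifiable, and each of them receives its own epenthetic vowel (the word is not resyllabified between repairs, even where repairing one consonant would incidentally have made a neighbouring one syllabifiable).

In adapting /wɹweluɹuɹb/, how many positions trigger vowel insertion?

2

The unsyllabifiable consonants are /w/, /b/; each receives one epenthetic vowel.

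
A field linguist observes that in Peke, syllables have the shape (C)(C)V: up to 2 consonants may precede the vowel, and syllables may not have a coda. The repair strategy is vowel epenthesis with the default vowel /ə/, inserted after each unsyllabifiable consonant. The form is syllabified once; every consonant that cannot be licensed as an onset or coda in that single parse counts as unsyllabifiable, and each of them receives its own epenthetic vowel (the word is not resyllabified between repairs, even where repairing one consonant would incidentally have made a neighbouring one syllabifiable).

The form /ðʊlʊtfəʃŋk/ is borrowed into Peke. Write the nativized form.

The consonants /ʃ/, /ŋ/, /k/ cannot be parsed into a legal (C)(C)V syllable (no codas are permitted; onsets may contain at most 2 consonants).
Inserting the epenthetic vowel yields /ʃ/ → /ʃə/, /ŋ/ → /ŋə/, /k/ → /kə/.

ðʊlʊtfəʃəŋəkə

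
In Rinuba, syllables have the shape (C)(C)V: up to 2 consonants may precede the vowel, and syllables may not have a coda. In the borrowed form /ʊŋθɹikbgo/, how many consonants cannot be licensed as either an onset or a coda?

2

Under (C)(C)V, the unsyllabifiable consonants are /ŋ/, /k/ (no codas are permitted; onsets may contain at most 2 consonants).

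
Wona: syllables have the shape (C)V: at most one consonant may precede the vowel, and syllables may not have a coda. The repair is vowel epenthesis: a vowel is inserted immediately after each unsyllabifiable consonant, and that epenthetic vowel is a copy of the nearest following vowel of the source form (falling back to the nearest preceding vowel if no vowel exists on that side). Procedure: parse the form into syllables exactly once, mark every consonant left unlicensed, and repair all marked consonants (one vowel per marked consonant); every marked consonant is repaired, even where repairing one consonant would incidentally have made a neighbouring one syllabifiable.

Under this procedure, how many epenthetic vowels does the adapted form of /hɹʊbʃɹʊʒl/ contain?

5

The unsyllabifiable consonants are /h/, /b/, /ʃ/, /ʒ/, /l/; each receives one epenthetic vowel.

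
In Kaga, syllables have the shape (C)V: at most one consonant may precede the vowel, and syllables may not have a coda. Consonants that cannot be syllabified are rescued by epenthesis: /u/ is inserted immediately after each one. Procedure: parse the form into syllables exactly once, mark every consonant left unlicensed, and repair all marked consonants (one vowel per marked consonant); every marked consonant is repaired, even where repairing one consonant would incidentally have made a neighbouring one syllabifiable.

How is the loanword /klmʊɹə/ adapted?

kulumʊɹə

Under (C)V, the unsyllabifiable consonants are /k/, /l/ (no codas are permitted; onsets are limited to one consonant).
Epenthesis after each stranded consonant: /k/ → /ku/, /l/ → /lu/.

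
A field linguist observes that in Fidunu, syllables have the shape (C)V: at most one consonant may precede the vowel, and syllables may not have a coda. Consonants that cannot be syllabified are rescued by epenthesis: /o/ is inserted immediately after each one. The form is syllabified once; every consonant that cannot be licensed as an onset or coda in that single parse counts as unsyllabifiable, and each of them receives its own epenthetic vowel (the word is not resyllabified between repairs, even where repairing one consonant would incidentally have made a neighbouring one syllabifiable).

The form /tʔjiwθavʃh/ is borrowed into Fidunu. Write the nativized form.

toʔojiwoθavoʃoho

The consonants /t/, /ʔ/, /w/, /v/, /ʃ/, /h/ cannot be parsed into a legal (C)V syllable (no codas are permitted; onsets are limited to one consonant).
Epenthesis after each stranded consonant: /t/ → /to/, /ʔ/ → /ʔo/, /w/ → /wo/, /v/ → /vo/, /ʃ/ → /ʃo/, /h/ → /ho/.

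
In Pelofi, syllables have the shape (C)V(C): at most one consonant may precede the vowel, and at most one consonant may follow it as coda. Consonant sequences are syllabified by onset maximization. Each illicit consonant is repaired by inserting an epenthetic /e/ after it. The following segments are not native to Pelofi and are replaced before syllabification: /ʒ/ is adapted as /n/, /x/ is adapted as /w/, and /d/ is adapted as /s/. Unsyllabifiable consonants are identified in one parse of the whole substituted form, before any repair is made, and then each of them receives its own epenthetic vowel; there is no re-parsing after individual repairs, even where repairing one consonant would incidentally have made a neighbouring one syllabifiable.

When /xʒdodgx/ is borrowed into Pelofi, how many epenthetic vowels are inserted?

After substitution the input is /wnsosgw/.
The unsyllabifiable consonants are /w/, /n/, /g/, /w/; each receives one epenthetic vowel.

4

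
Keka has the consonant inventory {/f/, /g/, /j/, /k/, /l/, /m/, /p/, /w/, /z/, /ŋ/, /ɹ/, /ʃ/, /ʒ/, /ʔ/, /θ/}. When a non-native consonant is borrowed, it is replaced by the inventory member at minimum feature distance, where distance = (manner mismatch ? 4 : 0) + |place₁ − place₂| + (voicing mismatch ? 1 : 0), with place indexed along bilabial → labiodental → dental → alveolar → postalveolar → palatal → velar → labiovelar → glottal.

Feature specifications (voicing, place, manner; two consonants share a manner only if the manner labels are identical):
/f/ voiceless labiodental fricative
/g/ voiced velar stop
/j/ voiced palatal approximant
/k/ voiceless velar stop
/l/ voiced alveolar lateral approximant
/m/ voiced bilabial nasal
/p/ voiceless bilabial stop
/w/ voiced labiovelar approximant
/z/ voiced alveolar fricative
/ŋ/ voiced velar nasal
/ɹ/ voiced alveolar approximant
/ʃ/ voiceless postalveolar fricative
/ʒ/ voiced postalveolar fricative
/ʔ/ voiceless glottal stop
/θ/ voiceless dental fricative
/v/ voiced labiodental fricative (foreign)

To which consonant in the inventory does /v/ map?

/f/ is closest: same manner (fricative), place distance 0 (labiodental→labiodental), voicing differs (+1); total 1. Next closest is /z/ at distance 2.

f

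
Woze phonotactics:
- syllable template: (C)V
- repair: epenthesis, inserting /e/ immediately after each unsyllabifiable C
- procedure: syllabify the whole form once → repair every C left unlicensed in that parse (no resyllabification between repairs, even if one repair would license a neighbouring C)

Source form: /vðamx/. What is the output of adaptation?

Syllabifying with onset maximization leaves /v/, /m/, /x/ stranded (no codas are permitted; onsets are limited to one consonant).
Each unlicensed consonant becomes the onset of a new syllable: /v/ → /ve/, /m/ → /me/, /x/ → /xe/.

veðamexe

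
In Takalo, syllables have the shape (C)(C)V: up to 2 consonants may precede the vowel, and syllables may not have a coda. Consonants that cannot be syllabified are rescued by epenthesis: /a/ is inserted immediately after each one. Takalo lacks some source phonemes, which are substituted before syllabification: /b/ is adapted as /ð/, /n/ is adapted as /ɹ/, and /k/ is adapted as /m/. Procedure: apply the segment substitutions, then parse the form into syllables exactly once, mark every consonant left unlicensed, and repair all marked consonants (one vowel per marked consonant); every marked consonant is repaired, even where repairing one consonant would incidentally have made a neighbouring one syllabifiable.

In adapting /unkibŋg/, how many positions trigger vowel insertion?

After substitution the input is /uɹmiðŋg/.
The unsyllabifiable consonants are /ð/, /ŋ/, /g/; each receives one epenthetic vowel.

3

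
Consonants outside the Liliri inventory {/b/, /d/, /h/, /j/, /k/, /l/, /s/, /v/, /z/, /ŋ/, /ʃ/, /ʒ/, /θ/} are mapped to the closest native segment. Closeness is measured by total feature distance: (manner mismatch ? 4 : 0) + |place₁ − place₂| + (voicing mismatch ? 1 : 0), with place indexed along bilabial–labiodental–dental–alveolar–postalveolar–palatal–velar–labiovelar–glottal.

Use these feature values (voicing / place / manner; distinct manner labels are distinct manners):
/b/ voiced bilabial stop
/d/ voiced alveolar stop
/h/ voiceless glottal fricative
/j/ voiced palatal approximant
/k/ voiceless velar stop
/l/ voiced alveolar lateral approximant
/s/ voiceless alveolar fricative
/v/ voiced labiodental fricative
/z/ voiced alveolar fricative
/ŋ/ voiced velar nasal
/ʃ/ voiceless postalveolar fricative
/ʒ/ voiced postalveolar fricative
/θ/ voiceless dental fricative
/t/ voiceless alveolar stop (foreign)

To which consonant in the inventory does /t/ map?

/d/ is closest: same manner (stop), place distance 0 (alveolar→alveolar), voicing differs (+1); total 1. Next closest is /k/ at distance 3.

d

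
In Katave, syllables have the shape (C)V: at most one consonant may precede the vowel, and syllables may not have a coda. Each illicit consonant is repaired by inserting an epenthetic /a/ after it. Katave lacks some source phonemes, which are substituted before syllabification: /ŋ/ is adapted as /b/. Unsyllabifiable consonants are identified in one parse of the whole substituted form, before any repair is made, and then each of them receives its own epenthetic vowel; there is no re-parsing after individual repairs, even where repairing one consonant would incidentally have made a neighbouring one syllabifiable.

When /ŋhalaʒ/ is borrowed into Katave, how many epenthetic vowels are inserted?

2

After substitution the input is /bhalaʒ/.
The unsyllabifiable consonants are /b/, /ʒ/; each receives one epenthetic vowel.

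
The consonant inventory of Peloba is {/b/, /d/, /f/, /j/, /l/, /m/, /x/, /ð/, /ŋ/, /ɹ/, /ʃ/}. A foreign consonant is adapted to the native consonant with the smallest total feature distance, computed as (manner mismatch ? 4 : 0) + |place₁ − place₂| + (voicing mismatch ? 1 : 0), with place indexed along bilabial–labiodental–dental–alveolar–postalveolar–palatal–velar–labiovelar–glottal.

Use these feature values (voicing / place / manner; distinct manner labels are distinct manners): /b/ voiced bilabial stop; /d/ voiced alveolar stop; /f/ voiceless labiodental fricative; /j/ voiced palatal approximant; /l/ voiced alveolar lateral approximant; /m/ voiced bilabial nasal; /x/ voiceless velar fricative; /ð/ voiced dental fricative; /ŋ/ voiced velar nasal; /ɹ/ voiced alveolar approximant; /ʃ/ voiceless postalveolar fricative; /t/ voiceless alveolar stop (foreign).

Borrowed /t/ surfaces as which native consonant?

d

/d/ is closest: same manner (stop), place distance 0 (alveolar→alveolar), voicing differs (+1); total 1. Next closest is /b/ at distance 4.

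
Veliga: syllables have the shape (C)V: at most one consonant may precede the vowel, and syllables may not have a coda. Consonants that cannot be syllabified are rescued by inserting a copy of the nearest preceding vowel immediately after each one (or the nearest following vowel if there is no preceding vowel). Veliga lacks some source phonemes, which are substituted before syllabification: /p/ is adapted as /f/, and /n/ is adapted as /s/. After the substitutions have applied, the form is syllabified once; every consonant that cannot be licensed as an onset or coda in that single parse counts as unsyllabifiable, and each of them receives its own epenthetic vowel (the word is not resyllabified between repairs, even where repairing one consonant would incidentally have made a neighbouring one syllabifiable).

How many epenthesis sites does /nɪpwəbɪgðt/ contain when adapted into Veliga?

4

After substitution the input is /sɪfwəbɪgðt/.
The unsyllabifiable consonants are /f/, /g/, /ð/, /t/; each receives one epenthetic vowel.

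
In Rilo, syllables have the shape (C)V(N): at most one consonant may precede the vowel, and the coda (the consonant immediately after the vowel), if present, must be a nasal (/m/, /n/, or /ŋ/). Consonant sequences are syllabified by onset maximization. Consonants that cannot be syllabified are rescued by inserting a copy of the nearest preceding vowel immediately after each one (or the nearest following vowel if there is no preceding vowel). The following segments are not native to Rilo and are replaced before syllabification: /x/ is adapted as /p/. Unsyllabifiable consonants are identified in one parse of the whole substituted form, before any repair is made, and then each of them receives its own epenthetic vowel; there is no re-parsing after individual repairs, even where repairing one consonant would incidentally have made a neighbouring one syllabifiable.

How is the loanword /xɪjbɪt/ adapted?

pɪjɪbɪtɪ

Substitution: /x/ → /p/, giving /pɪjbɪt/.
Under (C)V(N), the unsyllabifiable consonants are /j/, /t/ (only a nasal (/m/, /n/, or /ŋ/) is licensed in coda position; onsets are limited to one consonant).
Inserting the epenthetic vowel yields /j/ → /jɪ/, /t/ → /tɪ/.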